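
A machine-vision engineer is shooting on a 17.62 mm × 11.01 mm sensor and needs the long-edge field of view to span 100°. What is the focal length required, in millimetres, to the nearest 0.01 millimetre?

From α = 2·arctan(w/2f) we get f = w / (2·tan(α/2)).
With w = 17.62 mm and α/2 = 50°, tan(α/2) ≈ 1.19175, so f ≈ 17.62 / 2.38351 ≈ 7.3925 mm.

7.39 mm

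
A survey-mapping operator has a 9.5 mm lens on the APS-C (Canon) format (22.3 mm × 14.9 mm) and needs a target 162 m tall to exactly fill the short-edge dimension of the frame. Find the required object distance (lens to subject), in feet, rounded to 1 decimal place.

W: 162 m = 162000 mm.
Magnification m = h/W = dᵢ/dₒ; combined with 1/f = 1/dₒ + 1/dᵢ this gives dₒ = f·(1 + W/h).
dₒ = 9.5 mm × (1 + 162000/14.9) = 9.5 × 10873.4832 ≈ 103298.091 mm = 103298.091/304.8 ft = 338.905 ft.

338.9 ft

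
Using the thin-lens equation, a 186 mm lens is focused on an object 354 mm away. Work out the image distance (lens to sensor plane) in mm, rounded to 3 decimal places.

1/dᵢ = 1/f − 1/dₒ = 1/186 − 1/354 = 0.0025515 mm⁻¹.
dᵢ = 1/0.0025515 ≈ 391.9286 mm.

391.929 mm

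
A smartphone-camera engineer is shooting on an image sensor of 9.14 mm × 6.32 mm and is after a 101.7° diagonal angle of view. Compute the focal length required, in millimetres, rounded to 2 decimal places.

4.52 mm

Sensor diagonal = √(9.14² + 6.32²) = √123.4820 ≈ 11.1122 mm.
From α = 2·arctan(d/2f) we get f = d / (2·tan(α/2)).
With d = 11.1122 mm and α/2 = 50.85°, tan(α/2) ≈ 1.22831, so f ≈ 11.1122 / 2.45662 ≈ 4.5234 mm.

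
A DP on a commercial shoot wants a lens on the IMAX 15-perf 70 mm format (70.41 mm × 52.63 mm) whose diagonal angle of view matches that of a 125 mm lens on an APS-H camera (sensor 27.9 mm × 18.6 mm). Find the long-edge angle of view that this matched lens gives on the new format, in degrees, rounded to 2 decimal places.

Sensor diagonal = √(27.9² + 18.6²) = √1124.3700 ≈ 33.5316 mm.
Sensor diagonal = √(70.41² + 52.63²) = √7727.4850 ≈ 87.9061 mm.
Equal diagonal AOV ⇒ f₂ = f₁ · 87.9061/33.5316 = 125 × 2.62159 ≈ 327.6985 mm.
Long-edge AOV on the new format = 2·arctan(70.41 / (2 × 327.6985)) = 2·arctan(0.10743) ≈ 12.2637°.

12.26°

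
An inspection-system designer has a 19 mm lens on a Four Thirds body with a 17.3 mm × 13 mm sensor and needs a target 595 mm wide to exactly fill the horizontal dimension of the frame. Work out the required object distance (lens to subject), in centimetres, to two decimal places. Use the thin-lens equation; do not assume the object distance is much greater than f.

67.25 cm

Magnification m = w/W = dᵢ/dₒ; combined with 1/f = 1/dₒ + 1/dᵢ this gives dₒ = f·(1 + W/w).
dₒ = 19 mm × (1 + 595/17.3) = 19 × 35.3931 ≈ 672.468 mm = 67.2468 cm.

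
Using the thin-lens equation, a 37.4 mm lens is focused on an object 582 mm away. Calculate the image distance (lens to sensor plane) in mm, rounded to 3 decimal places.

39.968 mm

1/dᵢ = 1/f − 1/dₒ = 1/37.4 − 1/582 = 0.0250198 mm⁻¹.
dᵢ = 1/0.0250198 ≈ 39.9684 mm.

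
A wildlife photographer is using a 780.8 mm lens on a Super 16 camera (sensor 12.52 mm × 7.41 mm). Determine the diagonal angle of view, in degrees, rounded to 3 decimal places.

Sensor diagonal = √(12.52² + 7.41²) = √211.6585 ≈ 14.5485 mm.
Angle of view α = 2·arctan(d/2f) with d = 14.5485 mm and f = 780.8 mm.
d/2f = 0.00932; arctan(0.00932) ≈ 0.5338°, so α ≈ 1.0675°.

1.068°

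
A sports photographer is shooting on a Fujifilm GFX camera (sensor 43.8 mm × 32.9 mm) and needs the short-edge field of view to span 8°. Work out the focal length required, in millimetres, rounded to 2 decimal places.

From α = 2·arctan(h/2f) we get f = h / (2·tan(α/2)).
With h = 32.9 mm and α/2 = 4°, tan(α/2) ≈ 0.06993, so f ≈ 32.9 / 0.13985 ≈ 235.2460 mm.

235.25 mm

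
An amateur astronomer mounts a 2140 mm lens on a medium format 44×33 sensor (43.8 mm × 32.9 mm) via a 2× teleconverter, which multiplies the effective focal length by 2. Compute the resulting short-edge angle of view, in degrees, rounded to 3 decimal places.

0.440°

Effective focal length f = 2140 × 2 = 4280 mm.
α = 2·arctan(32.9 / (2 × 4280)) = 2·arctan(0.00384) ≈ 0.4404°.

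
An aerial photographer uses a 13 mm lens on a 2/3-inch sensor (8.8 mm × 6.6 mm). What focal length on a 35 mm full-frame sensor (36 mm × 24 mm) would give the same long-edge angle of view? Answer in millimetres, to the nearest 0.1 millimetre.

53.2 mm

Equal angle of view means equal width/f ratio, so f₂ = f₁ · (width₂/width₁) = 13 × 36/8.8.
f₂ = 13 × 4.09091 ≈ 53.182 mm.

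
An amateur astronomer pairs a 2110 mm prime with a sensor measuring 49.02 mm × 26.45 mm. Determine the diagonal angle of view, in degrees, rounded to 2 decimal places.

Sensor diagonal = √(49.02² + 26.45²) = √3102.5629 ≈ 55.7007 mm.
Angle of view α = 2·arctan(d/2f) with d = 55.7007 mm and f = 2110 mm.
d/2f = 0.01320; arctan(0.01320) ≈ 0.7562°, so α ≈ 1.5124°.

1.51°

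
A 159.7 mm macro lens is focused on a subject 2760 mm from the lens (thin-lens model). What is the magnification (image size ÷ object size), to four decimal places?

0.0614×

Thin lens: 1/f = 1/dₒ + 1/dᵢ → 1/dᵢ = 1/159.7 − 1/2760 = 0.0058994 mm⁻¹, so dᵢ ≈ 169.5081 mm.
Magnification m = dᵢ/dₒ = 169.5081/2760 ≈ 0.06142.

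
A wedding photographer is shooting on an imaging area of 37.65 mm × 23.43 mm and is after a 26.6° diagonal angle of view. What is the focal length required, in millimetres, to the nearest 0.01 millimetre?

93.80 mm

Sensor diagonal = √(37.65² + 23.43²) = √1966.4874 ≈ 44.3451 mm.
From α = 2·arctan(d/2f) we get f = d / (2·tan(α/2)).
With d = 44.3451 mm and α/2 = 13.3°, tan(α/2) ≈ 0.23639, so f ≈ 44.3451 / 0.47278 ≈ 93.7965 mm.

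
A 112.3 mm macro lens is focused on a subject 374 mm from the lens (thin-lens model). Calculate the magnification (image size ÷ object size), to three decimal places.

Thin lens: 1/f = 1/dₒ + 1/dᵢ → 1/dᵢ = 1/112.3 − 1/374 = 0.0062309 mm⁻¹, so dᵢ ≈ 160.4899 mm.
Magnification m = dᵢ/dₒ = 160.4899/374 ≈ 0.42912.

0.429×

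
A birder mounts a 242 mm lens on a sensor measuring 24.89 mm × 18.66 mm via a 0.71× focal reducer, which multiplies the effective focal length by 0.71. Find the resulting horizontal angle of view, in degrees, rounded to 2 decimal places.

Effective focal length f = 242 × 0.71 = 171.82 mm.
α = 2·arctan(24.89 / (2 × 171.82)) = 2·arctan(0.07243) ≈ 8.2854°.

8.29°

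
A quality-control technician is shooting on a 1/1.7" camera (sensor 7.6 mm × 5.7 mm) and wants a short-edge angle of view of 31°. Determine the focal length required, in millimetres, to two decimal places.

From α = 2·arctan(h/2f) we get f = h / (2·tan(α/2)).
With h = 5.7 mm and α/2 = 15.5°, tan(α/2) ≈ 0.27732, so f ≈ 5.7 / 0.55465 ≈ 10.2768 mm.

10.28 mm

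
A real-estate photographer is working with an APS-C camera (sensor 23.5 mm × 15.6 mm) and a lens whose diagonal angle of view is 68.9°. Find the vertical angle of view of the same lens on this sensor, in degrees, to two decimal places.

Sensor diagonal = √(23.5² + 15.6²) = √795.6100 ≈ 28.2066 mm.
From the diagonal AOV: f = 28.2066 / (2·tan(34.45°)) = 28.2066 / 1.37199 ≈ 20.5588 mm.
Vertical AOV = 2·arctan(15.6 / (2 × 20.5588)) = 2·arctan(0.37940) ≈ 41.5534°.

41.55°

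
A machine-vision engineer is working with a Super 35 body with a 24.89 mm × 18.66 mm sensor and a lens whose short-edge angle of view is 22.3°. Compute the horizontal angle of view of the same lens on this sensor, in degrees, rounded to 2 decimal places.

29.46°

From the short-edge AOV: f = 18.66 / (2·tan(11.15°)) = 18.66 / 0.39420 ≈ 47.3367 mm.
Horizontal AOV = 2·arctan(24.89 / (2 × 47.3367)) = 2·arctan(0.26290) ≈ 29.4599°.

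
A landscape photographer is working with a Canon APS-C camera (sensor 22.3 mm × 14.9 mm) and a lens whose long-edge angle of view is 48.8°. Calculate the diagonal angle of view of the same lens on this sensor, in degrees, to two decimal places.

From the long-edge AOV: f = 22.3 / (2·tan(24.4°)) = 22.3 / 0.90724 ≈ 24.5800 mm.
Sensor diagonal = √(22.3² + 14.9²) = √719.3000 ≈ 26.8198 mm.
Diagonal AOV = 2·arctan(26.8198 / (2 × 24.5800)) = 2·arctan(0.54556) ≈ 57.2302°.

57.23°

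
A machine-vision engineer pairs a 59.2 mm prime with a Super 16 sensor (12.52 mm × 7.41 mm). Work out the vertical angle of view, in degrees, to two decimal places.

Angle of view α = 2·arctan(h/2f) with h = 7.41 mm and f = 59.2 mm.
h/2f = 0.06258; arctan(0.06258) ≈ 3.5812°, so α ≈ 7.1623°.

7.16°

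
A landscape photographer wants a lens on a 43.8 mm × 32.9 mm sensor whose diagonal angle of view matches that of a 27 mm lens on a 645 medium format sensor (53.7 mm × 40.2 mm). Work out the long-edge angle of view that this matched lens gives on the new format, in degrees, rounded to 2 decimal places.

89.61°

Sensor diagonal = √(53.7² + 40.2²) = √4499.7300 ≈ 67.0800 mm.
Sensor diagonal = √(43.8² + 32.9²) = √3000.8500 ≈ 54.7800 mm.
Equal diagonal AOV ⇒ f₂ = f₁ · 54.7800/67.0800 = 27 × 0.81664 ≈ 22.0492 mm.
Long-edge AOV on the new format = 2·arctan(43.8 / (2 × 22.0492)) = 2·arctan(0.99323) ≈ 89.6110°.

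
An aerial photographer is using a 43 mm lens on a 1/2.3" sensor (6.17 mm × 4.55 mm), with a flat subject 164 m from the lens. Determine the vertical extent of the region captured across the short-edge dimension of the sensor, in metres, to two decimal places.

dₒ: 164 m = 164000 mm.
Similar triangles through the lens centre give W/dₒ = h/dᵢ; with 1/f = 1/dₒ + 1/dᵢ this gives W = h·(dₒ − f)/f.
W = 4.55 mm × (164000 − 43) / 43 = 4.55 × 3812.9535 ≈ 17348.938 mm = 17.3489 m.

17.35 m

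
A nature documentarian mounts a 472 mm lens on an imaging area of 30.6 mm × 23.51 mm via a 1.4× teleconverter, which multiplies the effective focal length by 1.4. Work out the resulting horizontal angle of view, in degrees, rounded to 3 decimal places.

2.653°

Effective focal length f = 472 × 1.4 = 660.8 mm.
α = 2·arctan(30.6 / (2 × 660.8)) = 2·arctan(0.02315) ≈ 2.6528°.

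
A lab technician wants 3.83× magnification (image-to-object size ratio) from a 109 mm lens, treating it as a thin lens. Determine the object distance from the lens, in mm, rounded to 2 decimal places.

With m = dᵢ/dₒ and 1/f = 1/dₒ + 1/dᵢ, substituting dᵢ = m·dₒ gives 1/f = (1 + 1/m)/dₒ, hence dₒ = f·(1 + 1/m).
dₒ = 109 × (1 + 1/3.83) = 109 × 1.26110 ≈ 137.460 mm.

137.46 mm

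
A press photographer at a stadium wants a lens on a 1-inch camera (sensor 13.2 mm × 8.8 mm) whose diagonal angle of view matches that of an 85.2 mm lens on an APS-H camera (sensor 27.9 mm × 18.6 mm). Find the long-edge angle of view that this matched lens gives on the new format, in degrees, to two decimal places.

Sensor diagonal = √(27.9² + 18.6²) = √1124.3700 ≈ 33.5316 mm.
Sensor diagonal = √(13.2² + 8.8²) = √251.6800 ≈ 15.8644 mm.
Equal diagonal AOV ⇒ f₂ = f₁ · 15.8644/33.5316 = 85.2 × 0.47312 ≈ 40.3097 mm.
Long-edge AOV on the new format = 2·arctan(13.2 / (2 × 40.3097)) = 2·arctan(0.16373) ≈ 18.5973°.

18.60°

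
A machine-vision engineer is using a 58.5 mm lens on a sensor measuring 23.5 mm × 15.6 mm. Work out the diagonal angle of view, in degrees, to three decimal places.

Sensor diagonal = √(23.5² + 15.6²) = √795.6100 ≈ 28.2066 mm.
Angle of view α = 2·arctan(d/2f) with d = 28.2066 mm and f = 58.5 mm.
d/2f = 0.24108; arctan(0.24108) ≈ 13.5543°, so α ≈ 27.1086°.

27.109°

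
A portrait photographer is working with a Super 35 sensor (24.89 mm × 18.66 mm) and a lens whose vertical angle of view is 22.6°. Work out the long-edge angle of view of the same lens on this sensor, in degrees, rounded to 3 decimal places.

From the vertical AOV: f = 18.66 / (2·tan(11.3°)) = 18.66 / 0.39964 ≈ 46.6921 mm.
Long-edge AOV = 2·arctan(24.89 / (2 × 46.6921)) = 2·arctan(0.26653) ≈ 29.8486°.

29.849°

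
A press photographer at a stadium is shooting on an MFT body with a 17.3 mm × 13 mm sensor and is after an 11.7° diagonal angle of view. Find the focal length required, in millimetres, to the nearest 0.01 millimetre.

105.60 mm

Sensor diagonal = √(17.3² + 13²) = √468.2900 ≈ 21.6400 mm.
From α = 2·arctan(d/2f) we get f = d / (2·tan(α/2)).
With d = 21.6400 mm and α/2 = 5.85°, tan(α/2) ≈ 0.10246, so f ≈ 21.6400 / 0.20492 ≈ 105.6042 mm.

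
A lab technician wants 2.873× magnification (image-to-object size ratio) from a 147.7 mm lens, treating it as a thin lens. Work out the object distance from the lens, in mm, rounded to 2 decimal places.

With m = dᵢ/dₒ and 1/f = 1/dₒ + 1/dᵢ, substituting dᵢ = m·dₒ gives 1/f = (1 + 1/m)/dₒ, hence dₒ = f·(1 + 1/m).
dₒ = 147.7 × (1 + 1/2.873) = 147.7 × 1.34807 ≈ 199.110 mm.

199.11 mm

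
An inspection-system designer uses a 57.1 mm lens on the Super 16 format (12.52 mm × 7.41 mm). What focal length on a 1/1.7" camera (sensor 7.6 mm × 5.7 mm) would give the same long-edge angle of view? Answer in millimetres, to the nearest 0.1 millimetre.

34.7 mm

Equal angle of view means equal width/f ratio, so f₂ = f₁ · (width₂/width₁) = 57.1 × 7.6/12.52.
f₂ = 57.1 × 0.60703 ≈ 34.661 mm.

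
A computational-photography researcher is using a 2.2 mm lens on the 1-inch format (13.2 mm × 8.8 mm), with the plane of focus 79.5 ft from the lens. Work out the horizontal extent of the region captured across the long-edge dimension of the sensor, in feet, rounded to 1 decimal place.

dₒ: 79.5 ft × 304.8 mm/ft = 24231.60 mm.
Similar triangles through the lens centre give W/dₒ = w/dᵢ; with 1/f = 1/dₒ + 1/dᵢ this gives W = w·(dₒ − f)/f.
W = 13.2 mm × (24231.6 − 2.2) / 2.2 = 13.2 × 11013.3633 ≈ 145376.395 mm = 145376.395/304.8 ft = 476.957 ft.

477.0 ft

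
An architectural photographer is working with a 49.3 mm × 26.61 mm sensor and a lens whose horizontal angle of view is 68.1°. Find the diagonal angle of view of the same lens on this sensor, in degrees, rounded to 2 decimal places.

From the horizontal AOV: f = 49.3 / (2·tan(34.05°)) = 49.3 / 1.35156 ≈ 36.4764 mm.
Sensor diagonal = √(49.3² + 26.61²) = √3138.5821 ≈ 56.0230 mm.
Diagonal AOV = 2·arctan(56.0230 / (2 × 36.4764)) = 2·arctan(0.76794) ≈ 75.0438°.

75.04°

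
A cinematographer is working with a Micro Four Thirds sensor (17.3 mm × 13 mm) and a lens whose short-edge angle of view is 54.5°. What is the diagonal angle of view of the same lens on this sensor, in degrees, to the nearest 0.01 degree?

81.22°

From the short-edge AOV: f = 13 / (2·tan(27.25°)) = 13 / 1.03007 ≈ 12.6205 mm.
Sensor diagonal = √(17.3² + 13²) = √468.2900 ≈ 21.6400 mm.
Diagonal AOV = 2·arctan(21.6400 / (2 × 12.6205)) = 2·arctan(0.85733) ≈ 81.2152°.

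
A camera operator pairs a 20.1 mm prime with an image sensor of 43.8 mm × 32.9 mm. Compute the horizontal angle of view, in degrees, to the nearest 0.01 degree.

Angle of view α = 2·arctan(w/2f) with w = 43.8 mm and f = 20.1 mm.
w/2f = 1.08955; arctan(1.08955) ≈ 47.4540°, so α ≈ 94.9081°.

94.91°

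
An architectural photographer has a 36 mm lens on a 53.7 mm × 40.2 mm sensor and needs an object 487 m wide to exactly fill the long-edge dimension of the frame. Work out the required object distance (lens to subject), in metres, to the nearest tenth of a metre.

326.5 m

W: 487 m = 487000 mm.
Magnification m = w/W = dᵢ/dₒ; combined with 1/f = 1/dₒ + 1/dᵢ this gives dₒ = f·(1 + W/w).
dₒ = 36 mm × (1 + 487000/53.7) = 36 × 9069.9013 ≈ 326516.447 mm = 326.516 m.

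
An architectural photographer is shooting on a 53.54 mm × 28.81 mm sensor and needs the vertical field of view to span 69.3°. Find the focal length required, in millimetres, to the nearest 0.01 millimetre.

20.84 mm

From α = 2·arctan(h/2f) we get f = h / (2·tan(α/2)).
With h = 28.81 mm and α/2 = 34.65°, tan(α/2) ≈ 0.69114, so f ≈ 28.81 / 1.38229 ≈ 20.8423 mm.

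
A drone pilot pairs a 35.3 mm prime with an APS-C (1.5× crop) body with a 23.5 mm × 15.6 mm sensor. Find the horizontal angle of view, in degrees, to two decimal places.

Angle of view α = 2·arctan(w/2f) with w = 23.5 mm and f = 35.3 mm.
w/2f = 0.33286; arctan(0.33286) ≈ 18.4106°, so α ≈ 36.8212°.

36.82°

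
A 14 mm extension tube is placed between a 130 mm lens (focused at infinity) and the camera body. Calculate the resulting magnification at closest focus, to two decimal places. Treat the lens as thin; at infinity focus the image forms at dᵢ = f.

0.11×

The tube moves the image plane from f to f + e, so dᵢ = 130 + 14 = 144 mm. Focus is achieved when 1/f = 1/dₒ + 1/dᵢ, giving dₒ = 1/(1/f − 1/(f+e)).
Magnification m = dᵢ/dₒ = (f+e)·(1/f − 1/(f+e)) = e/f = 14/130 ≈ 0.1077.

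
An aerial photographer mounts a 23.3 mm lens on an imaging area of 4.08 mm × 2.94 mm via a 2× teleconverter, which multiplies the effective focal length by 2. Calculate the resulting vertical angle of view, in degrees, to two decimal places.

3.61°

Effective focal length f = 23.3 × 2 = 46.6 mm.
α = 2·arctan(2.94 / (2 × 46.6)) = 2·arctan(0.03155) ≈ 3.6136°.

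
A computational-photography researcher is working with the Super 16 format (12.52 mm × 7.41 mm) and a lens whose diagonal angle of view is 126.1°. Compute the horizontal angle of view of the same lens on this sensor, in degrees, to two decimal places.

Sensor diagonal = √(12.52² + 7.41²) = √211.6585 ≈ 14.5485 mm.
From the diagonal AOV: f = 14.5485 / (2·tan(63.05°)) = 14.5485 / 3.93370 ≈ 3.6984 mm.
Horizontal AOV = 2·arctan(12.52 / (2 × 3.6984)) = 2·arctan(1.69261) ≈ 118.8507°.

118.85°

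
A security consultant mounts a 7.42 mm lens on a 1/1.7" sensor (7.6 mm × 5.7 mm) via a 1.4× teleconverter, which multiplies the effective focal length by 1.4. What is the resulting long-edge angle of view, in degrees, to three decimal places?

40.186°

Effective focal length f = 7.42 × 1.4 = 10.388 mm.
α = 2·arctan(7.6 / (2 × 10.388)) = 2·arctan(0.36581) ≈ 40.1857°.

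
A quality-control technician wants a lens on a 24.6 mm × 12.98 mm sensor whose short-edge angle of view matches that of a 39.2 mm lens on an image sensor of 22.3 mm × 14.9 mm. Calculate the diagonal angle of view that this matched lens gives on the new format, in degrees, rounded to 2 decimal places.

44.32°

Equal short-edge AOV ⇒ f₂ = f₁ · 12.98/14.9 = 39.2 × 0.87114 ≈ 34.1487 mm.
Sensor diagonal = √(24.6² + 12.98²) = √773.6404 ≈ 27.8144 mm.
Diagonal AOV on the new format = 2·arctan(27.8144 / (2 × 34.1487)) = 2·arctan(0.40725) ≈ 44.3176°.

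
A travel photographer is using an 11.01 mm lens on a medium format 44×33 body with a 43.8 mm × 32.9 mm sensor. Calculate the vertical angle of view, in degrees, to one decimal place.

112.4°

Angle of view α = 2·arctan(h/2f) with h = 32.9 mm and f = 11.01 mm.
h/2f = 1.49410; arctan(1.49410) ≈ 56.2056°, so α ≈ 112.4111°.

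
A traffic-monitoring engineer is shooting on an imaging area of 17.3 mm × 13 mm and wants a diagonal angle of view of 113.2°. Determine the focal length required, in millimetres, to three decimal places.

7.134 mm

Sensor diagonal = √(17.3² + 13²) = √468.2900 ≈ 21.6400 mm.
From α = 2·arctan(d/2f) we get f = d / (2·tan(α/2)).
With d = 21.6400 mm and α/2 = 56.6°, tan(α/2) ≈ 1.51658, so f ≈ 21.6400 / 3.03316 ≈ 7.1345 mm.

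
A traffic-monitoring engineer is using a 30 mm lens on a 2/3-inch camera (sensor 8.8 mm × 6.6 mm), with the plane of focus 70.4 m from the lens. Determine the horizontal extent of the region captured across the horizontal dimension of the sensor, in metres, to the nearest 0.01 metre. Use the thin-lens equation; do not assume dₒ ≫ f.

20.64 m

dₒ: 70.4 m = 70400 mm.
Similar triangles through the lens centre give W/dₒ = w/dᵢ; with 1/f = 1/dₒ + 1/dᵢ this gives W = w·(dₒ − f)/f.
W = 8.8 mm × (70400 − 30) / 30 = 8.8 × 2345.6667 ≈ 20641.867 mm = 20.6419 m.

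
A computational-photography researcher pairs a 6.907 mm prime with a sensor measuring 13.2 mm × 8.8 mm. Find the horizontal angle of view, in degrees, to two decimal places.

87.40°

Angle of view α = 2·arctan(w/2f) with w = 13.2 mm and f = 6.907 mm.
w/2f = 0.95555; arctan(0.95555) ≈ 43.6980°, so α ≈ 87.3959°.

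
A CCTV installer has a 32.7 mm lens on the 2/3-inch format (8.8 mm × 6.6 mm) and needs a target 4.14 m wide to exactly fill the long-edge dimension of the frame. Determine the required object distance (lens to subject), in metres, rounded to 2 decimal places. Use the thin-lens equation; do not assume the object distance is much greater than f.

W: 4.14 m = 4140 mm.
Magnification m = w/W = dᵢ/dₒ; combined with 1/f = 1/dₒ + 1/dᵢ this gives dₒ = f·(1 + W/w).
dₒ = 32.7 mm × (1 + 4140/8.8) = 32.7 × 471.4545 ≈ 15416.564 mm = 15.4166 m.

15.42 m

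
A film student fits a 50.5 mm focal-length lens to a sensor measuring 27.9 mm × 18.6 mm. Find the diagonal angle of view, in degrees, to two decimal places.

Sensor diagonal = √(27.9² + 18.6²) = √1124.3700 ≈ 33.5316 mm.
Angle of view α = 2·arctan(d/2f) with d = 33.5316 mm and f = 50.5 mm.
d/2f = 0.33200; arctan(0.33200) ≈ 18.3660°, so α ≈ 36.7320°.

36.73°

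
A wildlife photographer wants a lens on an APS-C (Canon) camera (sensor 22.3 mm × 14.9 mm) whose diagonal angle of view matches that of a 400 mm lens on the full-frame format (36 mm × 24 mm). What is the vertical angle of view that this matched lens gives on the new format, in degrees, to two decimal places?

Sensor diagonal = √(36² + 24²) = √1872.0000 ≈ 43.2666 mm.
Sensor diagonal = √(22.3² + 14.9²) = √719.3000 ≈ 26.8198 mm.
Equal diagonal AOV ⇒ f₂ = f₁ · 26.8198/43.2666 = 400 × 0.61987 ≈ 247.9489 mm.
Vertical AOV on the new format = 2·arctan(14.9 / (2 × 247.9489)) = 2·arctan(0.03005) ≈ 3.4420°.

3.44°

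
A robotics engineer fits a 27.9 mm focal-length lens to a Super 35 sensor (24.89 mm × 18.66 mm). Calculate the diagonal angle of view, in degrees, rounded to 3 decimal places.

58.279°

Sensor diagonal = √(24.89² + 18.66²) = √967.7077 ≈ 31.1080 mm.
Angle of view α = 2·arctan(d/2f) with d = 31.1080 mm and f = 27.9 mm.
d/2f = 0.55749; arctan(0.55749) ≈ 29.1393°, so α ≈ 58.2786°.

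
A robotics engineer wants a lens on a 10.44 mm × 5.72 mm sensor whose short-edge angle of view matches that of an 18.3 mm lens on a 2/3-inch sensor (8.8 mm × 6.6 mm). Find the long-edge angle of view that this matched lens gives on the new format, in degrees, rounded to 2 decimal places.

36.44°

Equal short-edge AOV ⇒ f₂ = f₁ · 5.72/6.6 = 18.3 × 0.86667 ≈ 15.8600 mm.
Long-edge AOV on the new format = 2·arctan(10.44 / (2 × 15.8600)) = 2·arctan(0.32913) ≈ 36.4358°.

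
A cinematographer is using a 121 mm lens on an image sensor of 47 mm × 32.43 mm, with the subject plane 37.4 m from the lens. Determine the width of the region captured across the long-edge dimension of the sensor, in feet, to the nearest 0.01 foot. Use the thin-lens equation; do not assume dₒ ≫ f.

dₒ: 37.4 m = 37400 mm.
Similar triangles through the lens centre give W/dₒ = w/dᵢ; with 1/f = 1/dₒ + 1/dᵢ this gives W = w·(dₒ − f)/f.
W = 47 mm × (37400 − 121) / 121 = 47 × 308.0909 ≈ 14480.273 mm = 14480.273/304.8 ft = 47.5075 ft.

47.51 ft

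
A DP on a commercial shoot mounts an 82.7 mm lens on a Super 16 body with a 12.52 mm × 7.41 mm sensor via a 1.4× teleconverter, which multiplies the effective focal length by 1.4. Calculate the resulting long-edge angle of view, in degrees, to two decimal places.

6.19°

Effective focal length f = 82.7 × 1.4 = 115.78 mm.
α = 2·arctan(12.52 / (2 × 115.78)) = 2·arctan(0.05407) ≈ 6.1897°.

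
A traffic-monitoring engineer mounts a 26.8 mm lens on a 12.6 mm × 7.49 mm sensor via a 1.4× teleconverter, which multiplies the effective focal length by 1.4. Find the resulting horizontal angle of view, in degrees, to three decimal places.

Effective focal length f = 26.8 × 1.4 = 37.52 mm.
α = 2·arctan(12.6 / (2 × 37.52)) = 2·arctan(0.16791) ≈ 19.0633°.

19.063°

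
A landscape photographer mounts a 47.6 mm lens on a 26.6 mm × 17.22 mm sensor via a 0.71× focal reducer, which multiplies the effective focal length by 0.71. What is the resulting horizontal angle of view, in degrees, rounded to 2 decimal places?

Effective focal length f = 47.6 × 0.71 = 33.796 mm.
α = 2·arctan(26.6 / (2 × 33.796)) = 2·arctan(0.39354) ≈ 42.9630°.

42.96°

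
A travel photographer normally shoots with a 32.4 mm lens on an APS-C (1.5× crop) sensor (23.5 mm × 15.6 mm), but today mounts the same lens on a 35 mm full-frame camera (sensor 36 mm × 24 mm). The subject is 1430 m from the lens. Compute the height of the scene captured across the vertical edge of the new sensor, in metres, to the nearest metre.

The focal length stays 32.4 mm; the relevant sensor dimension is now h = 24 mm. Object distance dₒ = 1430 m = 1.43e+06 mm.
Thin-lens field height W = h·(dₒ − f)/f = 24 × (1.43e+06 − 32.4)/32.4 ≈ 1059235.259 mm = 1059.24 m.

1059 m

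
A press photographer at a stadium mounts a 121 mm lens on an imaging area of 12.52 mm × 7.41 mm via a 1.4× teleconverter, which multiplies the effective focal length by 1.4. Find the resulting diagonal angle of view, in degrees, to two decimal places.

4.92°

Effective focal length f = 121 × 1.4 = 169.4 mm.
Sensor diagonal = √(12.52² + 7.41²) = √211.6585 ≈ 14.5485 mm.
α = 2·arctan(14.548 / (2 × 169.4)) = 2·arctan(0.04294) ≈ 4.9177°.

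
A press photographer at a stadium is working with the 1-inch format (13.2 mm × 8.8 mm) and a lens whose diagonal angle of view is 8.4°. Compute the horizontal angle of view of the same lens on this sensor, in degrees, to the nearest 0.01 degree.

6.99°

Sensor diagonal = √(13.2² + 8.8²) = √251.6800 ≈ 15.8644 mm.
From the diagonal AOV: f = 15.8644 / (2·tan(4.2°)) = 15.8644 / 0.14687 ≈ 108.0162 mm.
Horizontal AOV = 2·arctan(13.2 / (2 × 108.0162)) = 2·arctan(0.06110) ≈ 6.9931°.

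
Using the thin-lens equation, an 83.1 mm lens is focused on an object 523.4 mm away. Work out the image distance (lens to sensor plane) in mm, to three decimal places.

1/dᵢ = 1/f − 1/dₒ = 1/83.1 − 1/523.4 = 0.0101231 mm⁻¹.
dᵢ = 1/0.0101231 ≈ 98.7839 mm.

98.784 mm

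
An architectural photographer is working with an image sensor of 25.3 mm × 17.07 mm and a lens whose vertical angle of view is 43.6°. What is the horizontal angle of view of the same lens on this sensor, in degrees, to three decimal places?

From the vertical AOV: f = 17.07 / (2·tan(21.8°)) = 17.07 / 0.79994 ≈ 21.3390 mm.
Horizontal AOV = 2·arctan(25.3 / (2 × 21.3390)) = 2·arctan(0.59281) ≈ 61.3198°.

61.320°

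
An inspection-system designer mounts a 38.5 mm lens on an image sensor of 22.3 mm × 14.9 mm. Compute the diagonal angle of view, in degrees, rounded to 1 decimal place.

38.4°

Sensor diagonal = √(22.3² + 14.9²) = √719.3000 ≈ 26.8198 mm.
Angle of view α = 2·arctan(d/2f) with d = 26.8198 mm and f = 38.5 mm.
d/2f = 0.34831; arctan(0.34831) ≈ 19.2037°, so α ≈ 38.4073°.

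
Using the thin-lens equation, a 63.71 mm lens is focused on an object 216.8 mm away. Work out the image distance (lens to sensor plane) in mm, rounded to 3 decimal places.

90.224 mm

1/dᵢ = 1/f − 1/dₒ = 1/63.71 − 1/216.8 = 0.0110836 mm⁻¹.
dᵢ = 1/0.0110836 ≈ 90.2236 mm.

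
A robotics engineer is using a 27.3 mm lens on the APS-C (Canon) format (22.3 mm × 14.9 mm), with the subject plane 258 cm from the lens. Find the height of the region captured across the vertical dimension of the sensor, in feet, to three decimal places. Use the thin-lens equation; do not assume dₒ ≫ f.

dₒ: 258 cm = 2580 mm.
Similar triangles through the lens centre give W/dₒ = h/dᵢ; with 1/f = 1/dₒ + 1/dᵢ this gives W = h·(dₒ − f)/f.
W = 14.9 mm × (2580 − 27.3) / 27.3 = 14.9 × 93.5055 ≈ 1393.232 mm = 1393.232/304.8 ft = 4.57097 ft.

4.571 ft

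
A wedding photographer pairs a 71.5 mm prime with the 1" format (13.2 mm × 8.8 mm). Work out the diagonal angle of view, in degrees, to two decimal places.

Sensor diagonal = √(13.2² + 8.8²) = √251.6800 ≈ 15.8644 mm.
Angle of view α = 2·arctan(d/2f) with d = 15.8644 mm and f = 71.5 mm.
d/2f = 0.11094; arctan(0.11094) ≈ 6.3305°, so α ≈ 12.6610°.

12.66°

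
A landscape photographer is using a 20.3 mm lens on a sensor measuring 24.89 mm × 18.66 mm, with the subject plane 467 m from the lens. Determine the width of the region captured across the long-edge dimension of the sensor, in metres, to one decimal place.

572.6 m

dₒ: 467 m = 467000 mm.
Similar triangles through the lens centre give W/dₒ = w/dᵢ; with 1/f = 1/dₒ + 1/dᵢ this gives W = w·(dₒ − f)/f.
W = 24.89 mm × (467000 − 20.3) / 20.3 = 24.89 × 23003.9261 ≈ 572567.721 mm = 572.568 m.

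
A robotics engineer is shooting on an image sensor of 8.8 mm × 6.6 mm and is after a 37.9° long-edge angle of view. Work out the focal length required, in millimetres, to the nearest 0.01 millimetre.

12.81 mm

From α = 2·arctan(w/2f) we get f = w / (2·tan(α/2)).
With w = 8.8 mm and α/2 = 18.95°, tan(α/2) ≈ 0.34335, so f ≈ 8.8 / 0.68670 ≈ 12.8148 mm.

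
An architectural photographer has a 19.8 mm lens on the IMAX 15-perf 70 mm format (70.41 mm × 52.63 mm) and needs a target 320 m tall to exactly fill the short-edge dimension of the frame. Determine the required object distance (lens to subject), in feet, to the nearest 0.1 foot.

W: 320 m = 320000 mm.
Magnification m = h/W = dᵢ/dₒ; combined with 1/f = 1/dₒ + 1/dᵢ this gives dₒ = f·(1 + W/h).
dₒ = 19.8 mm × (1 + 320000/52.63) = 19.8 × 6081.1824 ≈ 120407.412 mm = 120407.412/304.8 ft = 395.037 ft.

395.0 ft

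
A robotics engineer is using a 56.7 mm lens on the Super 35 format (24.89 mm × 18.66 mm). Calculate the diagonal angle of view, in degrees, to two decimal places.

Sensor diagonal = √(24.89² + 18.66²) = √967.7077 ≈ 31.1080 mm.
Angle of view α = 2·arctan(d/2f) with d = 31.1080 mm and f = 56.7 mm.
d/2f = 0.27432; arctan(0.27432) ≈ 15.3401°, so α ≈ 30.6802°.

30.68°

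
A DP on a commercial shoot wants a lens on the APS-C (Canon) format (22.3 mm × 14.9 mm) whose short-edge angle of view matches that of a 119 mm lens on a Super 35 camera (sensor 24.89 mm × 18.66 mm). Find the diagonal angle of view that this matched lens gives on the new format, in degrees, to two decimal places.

16.07°

Equal short-edge AOV ⇒ f₂ = f₁ · 14.9/18.66 = 119 × 0.79850 ≈ 95.0214 mm.
Sensor diagonal = √(22.3² + 14.9²) = √719.3000 ≈ 26.8198 mm.
Diagonal AOV on the new format = 2·arctan(26.8198 / (2 × 95.0214)) = 2·arctan(0.14112) ≈ 16.0656°.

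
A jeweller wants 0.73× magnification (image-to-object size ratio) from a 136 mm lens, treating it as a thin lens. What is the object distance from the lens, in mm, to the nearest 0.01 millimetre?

322.30 mm

With m = dᵢ/dₒ and 1/f = 1/dₒ + 1/dᵢ, substituting dᵢ = m·dₒ gives 1/f = (1 + 1/m)/dₒ, hence dₒ = f·(1 + 1/m).
dₒ = 136 × (1 + 1/0.73) = 136 × 2.36986 ≈ 322.301 mm.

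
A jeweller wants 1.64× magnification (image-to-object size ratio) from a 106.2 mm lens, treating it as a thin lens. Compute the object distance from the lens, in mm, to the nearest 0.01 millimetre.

With m = dᵢ/dₒ and 1/f = 1/dₒ + 1/dᵢ, substituting dᵢ = m·dₒ gives 1/f = (1 + 1/m)/dₒ, hence dₒ = f·(1 + 1/m).
dₒ = 106.2 × (1 + 1/1.64) = 106.2 × 1.60976 ≈ 170.956 mm.

170.96 mm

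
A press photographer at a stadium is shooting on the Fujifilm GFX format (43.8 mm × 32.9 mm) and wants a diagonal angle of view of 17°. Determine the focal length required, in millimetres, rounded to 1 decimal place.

183.3 mm

Sensor diagonal = √(43.8² + 32.9²) = √3000.8500 ≈ 54.7800 mm.
From α = 2·arctan(d/2f) we get f = d / (2·tan(α/2)).
With d = 54.7800 mm and α/2 = 8.5°, tan(α/2) ≈ 0.14945, so f ≈ 54.7800 / 0.29890 ≈ 183.2708 mm.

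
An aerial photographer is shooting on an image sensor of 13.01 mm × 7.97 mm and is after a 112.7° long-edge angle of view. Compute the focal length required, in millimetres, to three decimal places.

From α = 2·arctan(w/2f) we get f = w / (2·tan(α/2)).
With w = 13.01 mm and α/2 = 56.35°, tan(α/2) ≈ 1.50228, so f ≈ 13.01 / 3.00455 ≈ 4.3301 mm.

4.330 mm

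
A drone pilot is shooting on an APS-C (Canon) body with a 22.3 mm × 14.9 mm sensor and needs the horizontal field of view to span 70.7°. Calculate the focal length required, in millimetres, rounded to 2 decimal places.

From α = 2·arctan(w/2f) we get f = w / (2·tan(α/2)).
With w = 22.3 mm and α/2 = 35.35°, tan(α/2) ≈ 0.70935, so f ≈ 22.3 / 1.41870 ≈ 15.7186 mm.

15.72 mm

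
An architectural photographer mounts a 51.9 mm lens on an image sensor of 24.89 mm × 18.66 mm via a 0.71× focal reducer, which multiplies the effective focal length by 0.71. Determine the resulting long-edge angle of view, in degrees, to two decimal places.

37.32°

Effective focal length f = 51.9 × 0.71 = 36.849 mm.
α = 2·arctan(24.89 / (2 × 36.849)) = 2·arctan(0.33773) ≈ 37.3227°.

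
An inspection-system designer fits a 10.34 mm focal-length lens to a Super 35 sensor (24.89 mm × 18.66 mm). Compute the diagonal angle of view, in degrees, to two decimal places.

112.77°

Sensor diagonal = √(24.89² + 18.66²) = √967.7077 ≈ 31.1080 mm.
Angle of view α = 2·arctan(d/2f) with d = 31.1080 mm and f = 10.34 mm.
d/2f = 1.50426; arctan(1.50426) ≈ 56.3848°, so α ≈ 112.7696°.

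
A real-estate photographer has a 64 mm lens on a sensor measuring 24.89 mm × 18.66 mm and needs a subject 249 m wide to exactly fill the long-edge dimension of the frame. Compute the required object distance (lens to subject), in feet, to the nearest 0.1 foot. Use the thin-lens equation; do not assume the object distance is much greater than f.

2100.8 ft

W: 249 m = 249000 mm.
Magnification m = w/W = dᵢ/dₒ; combined with 1/f = 1/dₒ + 1/dᵢ this gives dₒ = f·(1 + W/w).
dₒ = 64 mm × (1 + 249000/24.89) = 64 × 10005.0177 ≈ 640321.131 mm = 640321.131/304.8 ft = 2100.79 ft.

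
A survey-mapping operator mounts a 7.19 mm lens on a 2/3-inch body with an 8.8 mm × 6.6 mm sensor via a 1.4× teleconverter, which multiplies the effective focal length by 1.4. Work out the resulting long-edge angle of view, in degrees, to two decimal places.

Effective focal length f = 7.19 × 1.4 = 10.066 mm.
α = 2·arctan(8.8 / (2 × 10.066)) = 2·arctan(0.43712) ≈ 47.2217°.

47.22°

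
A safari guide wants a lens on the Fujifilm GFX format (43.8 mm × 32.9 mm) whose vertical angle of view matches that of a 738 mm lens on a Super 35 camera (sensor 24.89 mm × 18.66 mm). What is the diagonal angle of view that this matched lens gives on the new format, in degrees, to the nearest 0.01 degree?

2.41°

Equal vertical AOV ⇒ f₂ = f₁ · 32.9/18.66 = 738 × 1.76313 ≈ 1301.1897 mm.
Sensor diagonal = √(43.8² + 32.9²) = √3000.8500 ≈ 54.7800 mm.
Diagonal AOV on the new format = 2·arctan(54.7800 / (2 × 1301.1897)) = 2·arctan(0.02105) ≈ 2.4118°.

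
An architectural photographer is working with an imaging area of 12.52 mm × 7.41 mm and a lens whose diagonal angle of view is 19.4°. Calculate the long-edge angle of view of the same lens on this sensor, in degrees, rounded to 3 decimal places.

Sensor diagonal = √(12.52² + 7.41²) = √211.6585 ≈ 14.5485 mm.
From the diagonal AOV: f = 14.5485 / (2·tan(9.7°)) = 14.5485 / 0.34187 ≈ 42.5561 mm.
Long-edge AOV = 2·arctan(12.52 / (2 × 42.5561)) = 2·arctan(0.14710) ≈ 16.7364°.

16.736°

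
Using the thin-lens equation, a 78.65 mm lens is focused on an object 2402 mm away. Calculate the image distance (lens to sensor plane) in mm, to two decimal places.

81.31 mm

1/dᵢ = 1/f − 1/dₒ = 1/78.65 − 1/2402 = 0.0122982 mm⁻¹.
dᵢ = 1/0.0122982 ≈ 81.3125 mm.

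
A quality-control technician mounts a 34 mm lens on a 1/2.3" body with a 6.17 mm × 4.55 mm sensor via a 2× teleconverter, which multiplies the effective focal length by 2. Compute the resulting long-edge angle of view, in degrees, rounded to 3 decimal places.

Effective focal length f = 34 × 2 = 68 mm.
α = 2·arctan(6.17 / (2 × 68)) = 2·arctan(0.04537) ≈ 5.1952°.

5.195°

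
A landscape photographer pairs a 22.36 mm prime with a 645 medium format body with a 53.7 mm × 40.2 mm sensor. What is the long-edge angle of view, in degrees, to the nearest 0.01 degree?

100.43°

Angle of view α = 2·arctan(w/2f) with w = 53.7 mm and f = 22.36 mm.
w/2f = 1.20081; arctan(1.20081) ≈ 50.2133°, so α ≈ 100.4266°.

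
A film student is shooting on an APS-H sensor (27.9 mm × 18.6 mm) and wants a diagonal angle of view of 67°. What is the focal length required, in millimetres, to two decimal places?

Sensor diagonal = √(27.9² + 18.6²) = √1124.3700 ≈ 33.5316 mm.
From α = 2·arctan(d/2f) we get f = d / (2·tan(α/2)).
With d = 33.5316 mm and α/2 = 33.5°, tan(α/2) ≈ 0.66189, so f ≈ 33.5316 / 1.32377 ≈ 25.3304 mm.

25.33 mm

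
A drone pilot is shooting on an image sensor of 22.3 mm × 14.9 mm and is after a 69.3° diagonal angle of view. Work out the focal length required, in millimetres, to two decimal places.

19.40 mm

Sensor diagonal = √(22.3² + 14.9²) = √719.3000 ≈ 26.8198 mm.
From α = 2·arctan(d/2f) we get f = d / (2·tan(α/2)).
With d = 26.8198 mm and α/2 = 34.65°, tan(α/2) ≈ 0.69114, so f ≈ 26.8198 / 1.38229 ≈ 19.4025 mm.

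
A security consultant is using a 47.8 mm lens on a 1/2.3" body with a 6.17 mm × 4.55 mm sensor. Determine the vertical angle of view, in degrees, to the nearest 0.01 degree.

Angle of view α = 2·arctan(h/2f) with h = 4.55 mm and f = 47.8 mm.
h/2f = 0.04759; arctan(0.04759) ≈ 2.7249°, so α ≈ 5.4498°.

5.45°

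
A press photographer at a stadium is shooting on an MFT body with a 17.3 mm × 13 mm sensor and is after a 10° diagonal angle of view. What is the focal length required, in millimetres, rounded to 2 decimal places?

Sensor diagonal = √(17.3² + 13²) = √468.2900 ≈ 21.6400 mm.
From α = 2·arctan(d/2f) we get f = d / (2·tan(α/2)).
With d = 21.6400 mm and α/2 = 5°, tan(α/2) ≈ 0.08749, so f ≈ 21.6400 / 0.17498 ≈ 123.6732 mm.

123.67 mm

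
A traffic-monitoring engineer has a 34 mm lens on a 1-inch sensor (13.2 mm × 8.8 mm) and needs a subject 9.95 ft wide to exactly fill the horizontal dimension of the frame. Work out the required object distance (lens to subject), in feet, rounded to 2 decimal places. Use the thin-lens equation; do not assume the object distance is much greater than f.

W: 9.95 ft × 304.8 mm/ft = 3032.76 mm.
Magnification m = w/W = dᵢ/dₒ; combined with 1/f = 1/dₒ + 1/dᵢ this gives dₒ = f·(1 + W/w).
dₒ = 34 mm × (1 + 3032.76/13.2) = 34 × 230.7545 ≈ 7845.654 mm = 7845.654/304.8 ft = 25.7403 ft.

25.74 ft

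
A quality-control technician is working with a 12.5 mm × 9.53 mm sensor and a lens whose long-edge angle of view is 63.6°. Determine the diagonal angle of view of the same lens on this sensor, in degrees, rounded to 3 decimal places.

From the long-edge AOV: f = 12.5 / (2·tan(31.8°)) = 12.5 / 1.24005 ≈ 10.0802 mm.
Sensor diagonal = √(12.5² + 9.53²) = √247.0709 ≈ 15.7185 mm.
Diagonal AOV = 2·arctan(15.7185 / (2 × 10.0802)) = 2·arctan(0.77967) ≈ 75.8850°.

75.885°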